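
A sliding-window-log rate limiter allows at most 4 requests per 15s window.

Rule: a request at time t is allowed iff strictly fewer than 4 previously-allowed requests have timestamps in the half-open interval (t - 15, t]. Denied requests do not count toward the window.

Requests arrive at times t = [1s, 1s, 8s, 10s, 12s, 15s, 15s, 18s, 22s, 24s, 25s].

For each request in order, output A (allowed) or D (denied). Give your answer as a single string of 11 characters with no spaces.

Answer: AAAADDDAAAA

Derivation:
Tracking allowed requests in the window:
  req#1 t=1s: ALLOW
  req#2 t=1s: ALLOW
  req#3 t=8s: ALLOW
  req#4 t=10s: ALLOW
  req#5 t=12s: DENY
  req#6 t=15s: DENY
  req#7 t=15s: DENY
  req#8 t=18s: ALLOW
  req#9 t=22s: ALLOW
  req#10 t=24s: ALLOW
  req#11 t=25s: ALLOW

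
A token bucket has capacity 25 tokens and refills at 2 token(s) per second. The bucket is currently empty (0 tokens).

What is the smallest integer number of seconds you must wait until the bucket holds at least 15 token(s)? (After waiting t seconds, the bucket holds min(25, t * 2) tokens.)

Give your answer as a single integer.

Need t * 2 >= 15, so t >= 15/2.
Smallest integer t = ceil(15/2) = 8.

Answer: 8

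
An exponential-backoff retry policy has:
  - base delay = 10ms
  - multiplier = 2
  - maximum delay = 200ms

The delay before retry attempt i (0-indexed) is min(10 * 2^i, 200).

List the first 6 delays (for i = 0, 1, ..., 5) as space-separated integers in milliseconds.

Computing each delay:
  i=0: min(10*2^0, 200) = 10
  i=1: min(10*2^1, 200) = 20
  i=2: min(10*2^2, 200) = 40
  i=3: min(10*2^3, 200) = 80
  i=4: min(10*2^4, 200) = 160
  i=5: min(10*2^5, 200) = 200

Answer: 10 20 40 80 160 200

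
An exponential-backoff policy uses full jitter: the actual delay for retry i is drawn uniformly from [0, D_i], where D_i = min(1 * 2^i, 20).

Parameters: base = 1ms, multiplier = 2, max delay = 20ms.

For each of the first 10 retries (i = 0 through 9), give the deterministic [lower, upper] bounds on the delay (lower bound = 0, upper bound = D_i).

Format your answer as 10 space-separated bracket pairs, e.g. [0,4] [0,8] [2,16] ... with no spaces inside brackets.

Computing bounds per retry:
  i=0: D_i=min(1*2^0,20)=1, bounds=[0,1]
  i=1: D_i=min(1*2^1,20)=2, bounds=[0,2]
  i=2: D_i=min(1*2^2,20)=4, bounds=[0,4]
  i=3: D_i=min(1*2^3,20)=8, bounds=[0,8]
  i=4: D_i=min(1*2^4,20)=16, bounds=[0,16]
  i=5: D_i=min(1*2^5,20)=20, bounds=[0,20]
  i=6: D_i=min(1*2^6,20)=20, bounds=[0,20]
  i=7: D_i=min(1*2^7,20)=20, bounds=[0,20]
  i=8: D_i=min(1*2^8,20)=20, bounds=[0,20]
  i=9: D_i=min(1*2^9,20)=20, bounds=[0,20]

Answer: [0,1] [0,2] [0,4] [0,8] [0,16] [0,20] [0,20] [0,20] [0,20] [0,20]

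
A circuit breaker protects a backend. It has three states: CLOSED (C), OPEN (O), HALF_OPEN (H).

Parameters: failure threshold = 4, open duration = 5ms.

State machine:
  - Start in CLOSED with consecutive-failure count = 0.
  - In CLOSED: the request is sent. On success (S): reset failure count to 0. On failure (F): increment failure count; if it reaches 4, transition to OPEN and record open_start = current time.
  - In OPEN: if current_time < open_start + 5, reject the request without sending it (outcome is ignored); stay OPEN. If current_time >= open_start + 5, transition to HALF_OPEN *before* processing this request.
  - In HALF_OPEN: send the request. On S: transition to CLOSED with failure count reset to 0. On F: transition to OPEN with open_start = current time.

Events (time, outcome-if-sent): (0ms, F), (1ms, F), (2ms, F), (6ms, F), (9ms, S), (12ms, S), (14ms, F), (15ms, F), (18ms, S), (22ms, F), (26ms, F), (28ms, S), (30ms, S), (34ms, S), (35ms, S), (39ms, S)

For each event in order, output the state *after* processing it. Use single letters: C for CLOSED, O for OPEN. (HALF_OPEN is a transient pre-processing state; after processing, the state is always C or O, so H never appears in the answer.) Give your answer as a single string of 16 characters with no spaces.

State after each event:
  event#1 t=0ms outcome=F: state=CLOSED
  event#2 t=1ms outcome=F: state=CLOSED
  event#3 t=2ms outcome=F: state=CLOSED
  event#4 t=6ms outcome=F: state=OPEN
  event#5 t=9ms outcome=S: state=OPEN
  event#6 t=12ms outcome=S: state=CLOSED
  event#7 t=14ms outcome=F: state=CLOSED
  event#8 t=15ms outcome=F: state=CLOSED
  event#9 t=18ms outcome=S: state=CLOSED
  event#10 t=22ms outcome=F: state=CLOSED
  event#11 t=26ms outcome=F: state=CLOSED
  event#12 t=28ms outcome=S: state=CLOSED
  event#13 t=30ms outcome=S: state=CLOSED
  event#14 t=34ms outcome=S: state=CLOSED
  event#15 t=35ms outcome=S: state=CLOSED
  event#16 t=39ms outcome=S: state=CLOSED

Answer: CCCOOCCCCCCCCCCC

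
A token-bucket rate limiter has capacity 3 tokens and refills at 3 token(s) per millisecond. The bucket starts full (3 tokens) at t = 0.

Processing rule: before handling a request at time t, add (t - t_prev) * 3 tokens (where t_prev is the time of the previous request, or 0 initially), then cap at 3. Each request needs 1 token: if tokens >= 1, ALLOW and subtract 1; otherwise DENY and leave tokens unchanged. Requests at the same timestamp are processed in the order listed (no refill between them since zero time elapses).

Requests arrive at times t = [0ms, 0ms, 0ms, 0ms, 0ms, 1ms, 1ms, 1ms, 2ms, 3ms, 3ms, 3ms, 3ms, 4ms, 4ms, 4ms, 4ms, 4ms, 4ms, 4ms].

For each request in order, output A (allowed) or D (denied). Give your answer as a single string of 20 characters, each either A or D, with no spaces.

Simulating step by step:
  req#1 t=0ms: ALLOW
  req#2 t=0ms: ALLOW
  req#3 t=0ms: ALLOW
  req#4 t=0ms: DENY
  req#5 t=0ms: DENY
  req#6 t=1ms: ALLOW
  req#7 t=1ms: ALLOW
  req#8 t=1ms: ALLOW
  req#9 t=2ms: ALLOW
  req#10 t=3ms: ALLOW
  req#11 t=3ms: ALLOW
  req#12 t=3ms: ALLOW
  req#13 t=3ms: DENY
  req#14 t=4ms: ALLOW
  req#15 t=4ms: ALLOW
  req#16 t=4ms: ALLOW
  req#17 t=4ms: DENY
  req#18 t=4ms: DENY
  req#19 t=4ms: DENY
  req#20 t=4ms: DENY

Answer: AAADDAAAAAAADAAADDDD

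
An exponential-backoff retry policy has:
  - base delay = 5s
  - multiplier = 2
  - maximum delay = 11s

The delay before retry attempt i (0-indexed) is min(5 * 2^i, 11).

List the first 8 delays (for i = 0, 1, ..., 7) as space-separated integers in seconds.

Answer: 5 10 11 11 11 11 11 11

Derivation:
Computing each delay:
  i=0: min(5*2^0, 11) = 5
  i=1: min(5*2^1, 11) = 10
  i=2: min(5*2^2, 11) = 11
  i=3: min(5*2^3, 11) = 11
  i=4: min(5*2^4, 11) = 11
  i=5: min(5*2^5, 11) = 11
  i=6: min(5*2^6, 11) = 11
  i=7: min(5*2^7, 11) = 11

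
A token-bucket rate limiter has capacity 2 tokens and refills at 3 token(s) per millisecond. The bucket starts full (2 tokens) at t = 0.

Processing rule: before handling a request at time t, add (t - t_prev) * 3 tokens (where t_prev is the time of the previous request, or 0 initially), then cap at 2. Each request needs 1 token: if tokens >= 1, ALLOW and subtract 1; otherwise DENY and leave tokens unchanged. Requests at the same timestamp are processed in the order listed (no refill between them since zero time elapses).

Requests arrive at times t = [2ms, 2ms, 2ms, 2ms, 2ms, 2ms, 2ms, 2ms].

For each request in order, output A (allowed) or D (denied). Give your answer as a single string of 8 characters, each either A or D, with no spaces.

Answer: AADDDDDD

Derivation:
Simulating step by step:
  req#1 t=2ms: ALLOW
  req#2 t=2ms: ALLOW
  req#3 t=2ms: DENY
  req#4 t=2ms: DENY
  req#5 t=2ms: DENY
  req#6 t=2ms: DENY
  req#7 t=2ms: DENY
  req#8 t=2ms: DENY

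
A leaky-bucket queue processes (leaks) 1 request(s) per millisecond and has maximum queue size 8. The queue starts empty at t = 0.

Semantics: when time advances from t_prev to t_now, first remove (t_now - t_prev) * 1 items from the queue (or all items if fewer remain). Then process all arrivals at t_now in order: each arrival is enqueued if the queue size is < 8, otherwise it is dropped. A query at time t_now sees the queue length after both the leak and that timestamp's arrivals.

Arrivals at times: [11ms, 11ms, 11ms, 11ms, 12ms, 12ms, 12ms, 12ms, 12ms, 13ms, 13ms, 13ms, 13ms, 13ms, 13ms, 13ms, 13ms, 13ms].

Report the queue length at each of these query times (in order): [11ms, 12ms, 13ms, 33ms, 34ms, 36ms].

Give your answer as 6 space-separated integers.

Queue lengths at query times:
  query t=11ms: backlog = 4
  query t=12ms: backlog = 8
  query t=13ms: backlog = 8
  query t=33ms: backlog = 0
  query t=34ms: backlog = 0
  query t=36ms: backlog = 0

Answer: 4 8 8 0 0 0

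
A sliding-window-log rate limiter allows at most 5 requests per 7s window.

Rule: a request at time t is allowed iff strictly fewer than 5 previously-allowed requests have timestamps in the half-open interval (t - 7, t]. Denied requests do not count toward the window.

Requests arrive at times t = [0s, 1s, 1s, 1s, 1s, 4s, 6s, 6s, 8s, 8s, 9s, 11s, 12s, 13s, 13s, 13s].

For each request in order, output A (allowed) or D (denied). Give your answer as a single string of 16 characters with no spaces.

Answer: AAAAADDDAAAAADDD

Derivation:
Tracking allowed requests in the window:
  req#1 t=0s: ALLOW
  req#2 t=1s: ALLOW
  req#3 t=1s: ALLOW
  req#4 t=1s: ALLOW
  req#5 t=1s: ALLOW
  req#6 t=4s: DENY
  req#7 t=6s: DENY
  req#8 t=6s: DENY
  req#9 t=8s: ALLOW
  req#10 t=8s: ALLOW
  req#11 t=9s: ALLOW
  req#12 t=11s: ALLOW
  req#13 t=12s: ALLOW
  req#14 t=13s: DENY
  req#15 t=13s: DENY
  req#16 t=13s: DENY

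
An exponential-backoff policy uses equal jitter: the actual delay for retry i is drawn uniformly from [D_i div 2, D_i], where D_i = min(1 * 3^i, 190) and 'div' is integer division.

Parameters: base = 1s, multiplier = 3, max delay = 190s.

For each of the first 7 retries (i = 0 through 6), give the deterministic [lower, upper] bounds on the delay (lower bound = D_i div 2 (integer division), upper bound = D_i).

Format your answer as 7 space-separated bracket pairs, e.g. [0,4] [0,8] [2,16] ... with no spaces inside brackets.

Answer: [0,1] [1,3] [4,9] [13,27] [40,81] [95,190] [95,190]

Derivation:
Computing bounds per retry:
  i=0: D_i=min(1*3^0,190)=1, bounds=[0,1]
  i=1: D_i=min(1*3^1,190)=3, bounds=[1,3]
  i=2: D_i=min(1*3^2,190)=9, bounds=[4,9]
  i=3: D_i=min(1*3^3,190)=27, bounds=[13,27]
  i=4: D_i=min(1*3^4,190)=81, bounds=[40,81]
  i=5: D_i=min(1*3^5,190)=190, bounds=[95,190]
  i=6: D_i=min(1*3^6,190)=190, bounds=[95,190]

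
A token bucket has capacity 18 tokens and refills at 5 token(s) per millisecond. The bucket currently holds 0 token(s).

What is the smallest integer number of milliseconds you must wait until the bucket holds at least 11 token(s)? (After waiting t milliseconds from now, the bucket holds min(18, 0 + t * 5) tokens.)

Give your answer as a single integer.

Answer: 3

Derivation:
Need 0 + t * 5 >= 11, so t >= 11/5.
Smallest integer t = ceil(11/5) = 3.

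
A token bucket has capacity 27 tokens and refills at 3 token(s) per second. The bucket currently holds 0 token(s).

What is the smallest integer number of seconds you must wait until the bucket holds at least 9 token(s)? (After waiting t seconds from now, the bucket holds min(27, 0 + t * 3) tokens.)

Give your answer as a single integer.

Need 0 + t * 3 >= 9, so t >= 9/3.
Smallest integer t = ceil(9/3) = 3.

Answer: 3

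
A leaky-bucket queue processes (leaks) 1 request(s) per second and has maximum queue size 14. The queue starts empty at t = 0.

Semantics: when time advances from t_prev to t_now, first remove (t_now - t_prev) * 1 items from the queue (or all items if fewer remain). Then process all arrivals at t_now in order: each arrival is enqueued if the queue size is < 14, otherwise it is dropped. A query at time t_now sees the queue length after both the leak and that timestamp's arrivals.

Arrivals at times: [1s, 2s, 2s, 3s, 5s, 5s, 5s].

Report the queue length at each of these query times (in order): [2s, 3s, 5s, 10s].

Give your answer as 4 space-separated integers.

Answer: 2 2 3 0

Derivation:
Queue lengths at query times:
  query t=2s: backlog = 2
  query t=3s: backlog = 2
  query t=5s: backlog = 3
  query t=10s: backlog = 0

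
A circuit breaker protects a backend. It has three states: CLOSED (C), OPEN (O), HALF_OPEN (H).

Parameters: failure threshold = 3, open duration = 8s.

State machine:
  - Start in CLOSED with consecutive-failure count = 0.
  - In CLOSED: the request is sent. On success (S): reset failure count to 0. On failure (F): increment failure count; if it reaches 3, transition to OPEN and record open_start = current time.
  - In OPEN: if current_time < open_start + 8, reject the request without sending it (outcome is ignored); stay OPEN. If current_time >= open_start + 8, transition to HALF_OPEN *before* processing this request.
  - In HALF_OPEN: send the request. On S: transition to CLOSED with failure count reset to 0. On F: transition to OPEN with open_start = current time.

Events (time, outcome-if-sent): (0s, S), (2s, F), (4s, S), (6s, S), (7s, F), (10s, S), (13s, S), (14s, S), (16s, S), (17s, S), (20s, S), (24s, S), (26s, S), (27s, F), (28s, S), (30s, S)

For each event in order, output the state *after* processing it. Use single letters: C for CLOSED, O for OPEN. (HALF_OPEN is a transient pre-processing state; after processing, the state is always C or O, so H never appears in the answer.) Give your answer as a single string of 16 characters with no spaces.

Answer: CCCCCCCCCCCCCCCC

Derivation:
State after each event:
  event#1 t=0s outcome=S: state=CLOSED
  event#2 t=2s outcome=F: state=CLOSED
  event#3 t=4s outcome=S: state=CLOSED
  event#4 t=6s outcome=S: state=CLOSED
  event#5 t=7s outcome=F: state=CLOSED
  event#6 t=10s outcome=S: state=CLOSED
  event#7 t=13s outcome=S: state=CLOSED
  event#8 t=14s outcome=S: state=CLOSED
  event#9 t=16s outcome=S: state=CLOSED
  event#10 t=17s outcome=S: state=CLOSED
  event#11 t=20s outcome=S: state=CLOSED
  event#12 t=24s outcome=S: state=CLOSED
  event#13 t=26s outcome=S: state=CLOSED
  event#14 t=27s outcome=F: state=CLOSED
  event#15 t=28s outcome=S: state=CLOSED
  event#16 t=30s outcome=S: state=CLOSED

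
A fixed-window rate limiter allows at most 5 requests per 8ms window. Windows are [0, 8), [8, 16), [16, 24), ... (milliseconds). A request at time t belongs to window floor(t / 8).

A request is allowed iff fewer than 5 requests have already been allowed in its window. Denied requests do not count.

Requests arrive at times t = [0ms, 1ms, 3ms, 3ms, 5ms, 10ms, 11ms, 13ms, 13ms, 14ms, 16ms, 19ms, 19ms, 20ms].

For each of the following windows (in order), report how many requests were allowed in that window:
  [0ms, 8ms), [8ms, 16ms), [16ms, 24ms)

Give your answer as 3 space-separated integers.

Answer: 5 5 4

Derivation:
Processing requests:
  req#1 t=0ms (window 0): ALLOW
  req#2 t=1ms (window 0): ALLOW
  req#3 t=3ms (window 0): ALLOW
  req#4 t=3ms (window 0): ALLOW
  req#5 t=5ms (window 0): ALLOW
  req#6 t=10ms (window 1): ALLOW
  req#7 t=11ms (window 1): ALLOW
  req#8 t=13ms (window 1): ALLOW
  req#9 t=13ms (window 1): ALLOW
  req#10 t=14ms (window 1): ALLOW
  req#11 t=16ms (window 2): ALLOW
  req#12 t=19ms (window 2): ALLOW
  req#13 t=19ms (window 2): ALLOW
  req#14 t=20ms (window 2): ALLOW

Allowed counts by window: 5 5 4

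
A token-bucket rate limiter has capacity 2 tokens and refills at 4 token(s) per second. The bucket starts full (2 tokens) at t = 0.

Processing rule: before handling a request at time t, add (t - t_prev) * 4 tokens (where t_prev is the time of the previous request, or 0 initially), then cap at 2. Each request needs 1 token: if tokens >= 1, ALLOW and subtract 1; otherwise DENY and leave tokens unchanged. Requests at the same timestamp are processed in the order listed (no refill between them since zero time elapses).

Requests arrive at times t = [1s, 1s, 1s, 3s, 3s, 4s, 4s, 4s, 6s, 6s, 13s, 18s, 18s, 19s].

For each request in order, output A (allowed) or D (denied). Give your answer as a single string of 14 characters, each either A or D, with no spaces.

Simulating step by step:
  req#1 t=1s: ALLOW
  req#2 t=1s: ALLOW
  req#3 t=1s: DENY
  req#4 t=3s: ALLOW
  req#5 t=3s: ALLOW
  req#6 t=4s: ALLOW
  req#7 t=4s: ALLOW
  req#8 t=4s: DENY
  req#9 t=6s: ALLOW
  req#10 t=6s: ALLOW
  req#11 t=13s: ALLOW
  req#12 t=18s: ALLOW
  req#13 t=18s: ALLOW
  req#14 t=19s: ALLOW

Answer: AADAAAADAAAAAA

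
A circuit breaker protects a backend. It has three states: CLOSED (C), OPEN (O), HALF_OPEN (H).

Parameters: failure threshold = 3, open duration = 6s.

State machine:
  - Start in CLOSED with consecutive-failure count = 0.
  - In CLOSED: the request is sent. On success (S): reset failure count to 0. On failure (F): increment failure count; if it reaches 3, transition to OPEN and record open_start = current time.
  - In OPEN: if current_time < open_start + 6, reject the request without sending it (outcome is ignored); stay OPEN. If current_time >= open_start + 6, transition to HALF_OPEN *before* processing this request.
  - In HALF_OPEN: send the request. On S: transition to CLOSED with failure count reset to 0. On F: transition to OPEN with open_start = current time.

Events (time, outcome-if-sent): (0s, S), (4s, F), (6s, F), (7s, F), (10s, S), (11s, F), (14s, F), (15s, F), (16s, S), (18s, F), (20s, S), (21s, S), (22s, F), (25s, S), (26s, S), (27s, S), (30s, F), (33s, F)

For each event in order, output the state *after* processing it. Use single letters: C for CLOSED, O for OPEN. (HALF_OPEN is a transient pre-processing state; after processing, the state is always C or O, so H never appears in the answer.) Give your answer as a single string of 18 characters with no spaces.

Answer: CCCOOOOOOOCCCCCCCC

Derivation:
State after each event:
  event#1 t=0s outcome=S: state=CLOSED
  event#2 t=4s outcome=F: state=CLOSED
  event#3 t=6s outcome=F: state=CLOSED
  event#4 t=7s outcome=F: state=OPEN
  event#5 t=10s outcome=S: state=OPEN
  event#6 t=11s outcome=F: state=OPEN
  event#7 t=14s outcome=F: state=OPEN
  event#8 t=15s outcome=F: state=OPEN
  event#9 t=16s outcome=S: state=OPEN
  event#10 t=18s outcome=F: state=OPEN
  event#11 t=20s outcome=S: state=CLOSED
  event#12 t=21s outcome=S: state=CLOSED
  event#13 t=22s outcome=F: state=CLOSED
  event#14 t=25s outcome=S: state=CLOSED
  event#15 t=26s outcome=S: state=CLOSED
  event#16 t=27s outcome=S: state=CLOSED
  event#17 t=30s outcome=F: state=CLOSED
  event#18 t=33s outcome=F: state=CLOSED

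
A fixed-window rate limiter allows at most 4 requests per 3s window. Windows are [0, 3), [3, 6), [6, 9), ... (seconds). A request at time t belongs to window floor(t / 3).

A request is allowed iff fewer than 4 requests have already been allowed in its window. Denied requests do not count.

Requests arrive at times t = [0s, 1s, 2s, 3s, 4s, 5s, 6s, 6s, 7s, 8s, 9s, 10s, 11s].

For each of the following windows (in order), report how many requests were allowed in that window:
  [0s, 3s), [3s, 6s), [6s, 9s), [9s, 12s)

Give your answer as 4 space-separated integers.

Processing requests:
  req#1 t=0s (window 0): ALLOW
  req#2 t=1s (window 0): ALLOW
  req#3 t=2s (window 0): ALLOW
  req#4 t=3s (window 1): ALLOW
  req#5 t=4s (window 1): ALLOW
  req#6 t=5s (window 1): ALLOW
  req#7 t=6s (window 2): ALLOW
  req#8 t=6s (window 2): ALLOW
  req#9 t=7s (window 2): ALLOW
  req#10 t=8s (window 2): ALLOW
  req#11 t=9s (window 3): ALLOW
  req#12 t=10s (window 3): ALLOW
  req#13 t=11s (window 3): ALLOW

Allowed counts by window: 3 3 4 3

Answer: 3 3 4 3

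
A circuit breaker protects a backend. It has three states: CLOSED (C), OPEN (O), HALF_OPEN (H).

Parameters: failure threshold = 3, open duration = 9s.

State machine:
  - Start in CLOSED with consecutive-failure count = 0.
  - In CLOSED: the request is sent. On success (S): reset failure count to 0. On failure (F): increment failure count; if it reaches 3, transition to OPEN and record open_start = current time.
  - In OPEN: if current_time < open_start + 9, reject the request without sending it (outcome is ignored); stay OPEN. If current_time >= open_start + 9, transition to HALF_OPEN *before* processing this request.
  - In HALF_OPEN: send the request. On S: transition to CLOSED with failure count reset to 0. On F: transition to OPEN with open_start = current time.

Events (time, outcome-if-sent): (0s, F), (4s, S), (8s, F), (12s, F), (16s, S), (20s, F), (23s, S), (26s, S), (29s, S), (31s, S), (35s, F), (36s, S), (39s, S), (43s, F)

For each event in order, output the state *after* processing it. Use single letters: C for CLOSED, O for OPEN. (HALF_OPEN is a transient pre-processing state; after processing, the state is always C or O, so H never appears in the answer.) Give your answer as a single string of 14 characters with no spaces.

State after each event:
  event#1 t=0s outcome=F: state=CLOSED
  event#2 t=4s outcome=S: state=CLOSED
  event#3 t=8s outcome=F: state=CLOSED
  event#4 t=12s outcome=F: state=CLOSED
  event#5 t=16s outcome=S: state=CLOSED
  event#6 t=20s outcome=F: state=CLOSED
  event#7 t=23s outcome=S: state=CLOSED
  event#8 t=26s outcome=S: state=CLOSED
  event#9 t=29s outcome=S: state=CLOSED
  event#10 t=31s outcome=S: state=CLOSED
  event#11 t=35s outcome=F: state=CLOSED
  event#12 t=36s outcome=S: state=CLOSED
  event#13 t=39s outcome=S: state=CLOSED
  event#14 t=43s outcome=F: state=CLOSED

Answer: CCCCCCCCCCCCCC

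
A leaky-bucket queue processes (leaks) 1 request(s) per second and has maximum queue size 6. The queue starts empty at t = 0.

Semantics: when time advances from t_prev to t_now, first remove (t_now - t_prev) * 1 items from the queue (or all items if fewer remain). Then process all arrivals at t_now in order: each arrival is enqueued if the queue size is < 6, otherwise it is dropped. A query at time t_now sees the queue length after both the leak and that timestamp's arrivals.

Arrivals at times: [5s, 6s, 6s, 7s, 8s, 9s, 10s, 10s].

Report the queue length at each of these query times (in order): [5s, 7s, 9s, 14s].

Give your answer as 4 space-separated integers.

Queue lengths at query times:
  query t=5s: backlog = 1
  query t=7s: backlog = 2
  query t=9s: backlog = 2
  query t=14s: backlog = 0

Answer: 1 2 2 0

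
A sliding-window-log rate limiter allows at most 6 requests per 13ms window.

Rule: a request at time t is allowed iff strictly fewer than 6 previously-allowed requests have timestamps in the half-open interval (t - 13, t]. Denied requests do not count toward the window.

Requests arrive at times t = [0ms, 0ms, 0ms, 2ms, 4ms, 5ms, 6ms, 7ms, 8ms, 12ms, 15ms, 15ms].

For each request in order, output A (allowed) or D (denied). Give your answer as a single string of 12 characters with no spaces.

Tracking allowed requests in the window:
  req#1 t=0ms: ALLOW
  req#2 t=0ms: ALLOW
  req#3 t=0ms: ALLOW
  req#4 t=2ms: ALLOW
  req#5 t=4ms: ALLOW
  req#6 t=5ms: ALLOW
  req#7 t=6ms: DENY
  req#8 t=7ms: DENY
  req#9 t=8ms: DENY
  req#10 t=12ms: DENY
  req#11 t=15ms: ALLOW
  req#12 t=15ms: ALLOW

Answer: AAAAAADDDDAA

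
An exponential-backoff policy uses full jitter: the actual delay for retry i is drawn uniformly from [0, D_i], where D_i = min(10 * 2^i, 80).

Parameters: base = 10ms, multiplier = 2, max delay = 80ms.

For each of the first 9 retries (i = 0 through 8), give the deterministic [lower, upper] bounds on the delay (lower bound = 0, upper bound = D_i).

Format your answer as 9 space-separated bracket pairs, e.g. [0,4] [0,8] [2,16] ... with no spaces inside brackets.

Computing bounds per retry:
  i=0: D_i=min(10*2^0,80)=10, bounds=[0,10]
  i=1: D_i=min(10*2^1,80)=20, bounds=[0,20]
  i=2: D_i=min(10*2^2,80)=40, bounds=[0,40]
  i=3: D_i=min(10*2^3,80)=80, bounds=[0,80]
  i=4: D_i=min(10*2^4,80)=80, bounds=[0,80]
  i=5: D_i=min(10*2^5,80)=80, bounds=[0,80]
  i=6: D_i=min(10*2^6,80)=80, bounds=[0,80]
  i=7: D_i=min(10*2^7,80)=80, bounds=[0,80]
  i=8: D_i=min(10*2^8,80)=80, bounds=[0,80]

Answer: [0,10] [0,20] [0,40] [0,80] [0,80] [0,80] [0,80] [0,80] [0,80]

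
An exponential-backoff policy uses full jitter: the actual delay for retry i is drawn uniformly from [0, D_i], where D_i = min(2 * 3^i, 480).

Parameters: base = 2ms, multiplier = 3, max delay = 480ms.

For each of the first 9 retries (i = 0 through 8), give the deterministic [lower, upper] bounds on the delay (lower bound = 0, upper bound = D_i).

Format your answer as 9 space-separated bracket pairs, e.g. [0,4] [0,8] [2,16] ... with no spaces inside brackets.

Computing bounds per retry:
  i=0: D_i=min(2*3^0,480)=2, bounds=[0,2]
  i=1: D_i=min(2*3^1,480)=6, bounds=[0,6]
  i=2: D_i=min(2*3^2,480)=18, bounds=[0,18]
  i=3: D_i=min(2*3^3,480)=54, bounds=[0,54]
  i=4: D_i=min(2*3^4,480)=162, bounds=[0,162]
  i=5: D_i=min(2*3^5,480)=480, bounds=[0,480]
  i=6: D_i=min(2*3^6,480)=480, bounds=[0,480]
  i=7: D_i=min(2*3^7,480)=480, bounds=[0,480]
  i=8: D_i=min(2*3^8,480)=480, bounds=[0,480]

Answer: [0,2] [0,6] [0,18] [0,54] [0,162] [0,480] [0,480] [0,480] [0,480]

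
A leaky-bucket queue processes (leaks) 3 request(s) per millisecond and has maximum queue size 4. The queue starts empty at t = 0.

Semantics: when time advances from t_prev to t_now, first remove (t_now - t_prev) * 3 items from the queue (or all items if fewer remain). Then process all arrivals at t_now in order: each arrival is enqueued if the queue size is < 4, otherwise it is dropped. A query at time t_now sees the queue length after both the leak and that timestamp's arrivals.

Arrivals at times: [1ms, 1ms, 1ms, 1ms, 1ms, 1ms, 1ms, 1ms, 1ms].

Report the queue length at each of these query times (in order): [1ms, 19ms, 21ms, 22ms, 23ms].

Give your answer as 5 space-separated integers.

Queue lengths at query times:
  query t=1ms: backlog = 4
  query t=19ms: backlog = 0
  query t=21ms: backlog = 0
  query t=22ms: backlog = 0
  query t=23ms: backlog = 0

Answer: 4 0 0 0 0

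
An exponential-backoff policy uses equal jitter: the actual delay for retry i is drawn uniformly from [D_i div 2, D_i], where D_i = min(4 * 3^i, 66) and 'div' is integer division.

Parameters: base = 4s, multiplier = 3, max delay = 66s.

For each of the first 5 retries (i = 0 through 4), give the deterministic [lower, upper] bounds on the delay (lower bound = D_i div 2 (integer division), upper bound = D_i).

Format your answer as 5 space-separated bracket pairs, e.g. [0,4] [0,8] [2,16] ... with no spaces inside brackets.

Computing bounds per retry:
  i=0: D_i=min(4*3^0,66)=4, bounds=[2,4]
  i=1: D_i=min(4*3^1,66)=12, bounds=[6,12]
  i=2: D_i=min(4*3^2,66)=36, bounds=[18,36]
  i=3: D_i=min(4*3^3,66)=66, bounds=[33,66]
  i=4: D_i=min(4*3^4,66)=66, bounds=[33,66]

Answer: [2,4] [6,12] [18,36] [33,66] [33,66]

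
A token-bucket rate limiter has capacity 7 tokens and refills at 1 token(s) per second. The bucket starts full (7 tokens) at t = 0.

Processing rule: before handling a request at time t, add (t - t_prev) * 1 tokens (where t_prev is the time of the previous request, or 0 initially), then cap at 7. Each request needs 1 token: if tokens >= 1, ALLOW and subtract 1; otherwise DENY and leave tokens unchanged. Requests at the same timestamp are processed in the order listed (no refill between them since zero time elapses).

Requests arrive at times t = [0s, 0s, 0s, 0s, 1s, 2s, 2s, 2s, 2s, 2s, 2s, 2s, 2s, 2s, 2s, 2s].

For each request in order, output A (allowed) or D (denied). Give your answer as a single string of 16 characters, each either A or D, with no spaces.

Answer: AAAAAAAAADDDDDDD

Derivation:
Simulating step by step:
  req#1 t=0s: ALLOW
  req#2 t=0s: ALLOW
  req#3 t=0s: ALLOW
  req#4 t=0s: ALLOW
  req#5 t=1s: ALLOW
  req#6 t=2s: ALLOW
  req#7 t=2s: ALLOW
  req#8 t=2s: ALLOW
  req#9 t=2s: ALLOW
  req#10 t=2s: DENY
  req#11 t=2s: DENY
  req#12 t=2s: DENY
  req#13 t=2s: DENY
  req#14 t=2s: DENY
  req#15 t=2s: DENY
  req#16 t=2s: DENY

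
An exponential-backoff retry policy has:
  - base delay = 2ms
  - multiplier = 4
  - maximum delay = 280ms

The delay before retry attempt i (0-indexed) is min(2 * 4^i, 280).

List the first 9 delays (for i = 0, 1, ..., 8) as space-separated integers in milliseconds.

Computing each delay:
  i=0: min(2*4^0, 280) = 2
  i=1: min(2*4^1, 280) = 8
  i=2: min(2*4^2, 280) = 32
  i=3: min(2*4^3, 280) = 128
  i=4: min(2*4^4, 280) = 280
  i=5: min(2*4^5, 280) = 280
  i=6: min(2*4^6, 280) = 280
  i=7: min(2*4^7, 280) = 280
  i=8: min(2*4^8, 280) = 280

Answer: 2 8 32 128 280 280 280 280 280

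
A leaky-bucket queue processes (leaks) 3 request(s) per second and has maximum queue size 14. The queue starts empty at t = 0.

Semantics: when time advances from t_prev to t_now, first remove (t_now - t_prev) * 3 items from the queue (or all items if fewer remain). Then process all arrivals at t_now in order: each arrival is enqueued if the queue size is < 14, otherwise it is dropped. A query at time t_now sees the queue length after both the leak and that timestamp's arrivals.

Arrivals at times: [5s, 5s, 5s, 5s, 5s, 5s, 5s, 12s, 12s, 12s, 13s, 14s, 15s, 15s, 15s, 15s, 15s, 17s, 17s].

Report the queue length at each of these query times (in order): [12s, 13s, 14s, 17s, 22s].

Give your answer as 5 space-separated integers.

Answer: 3 1 1 2 0

Derivation:
Queue lengths at query times:
  query t=12s: backlog = 3
  query t=13s: backlog = 1
  query t=14s: backlog = 1
  query t=17s: backlog = 2
  query t=22s: backlog = 0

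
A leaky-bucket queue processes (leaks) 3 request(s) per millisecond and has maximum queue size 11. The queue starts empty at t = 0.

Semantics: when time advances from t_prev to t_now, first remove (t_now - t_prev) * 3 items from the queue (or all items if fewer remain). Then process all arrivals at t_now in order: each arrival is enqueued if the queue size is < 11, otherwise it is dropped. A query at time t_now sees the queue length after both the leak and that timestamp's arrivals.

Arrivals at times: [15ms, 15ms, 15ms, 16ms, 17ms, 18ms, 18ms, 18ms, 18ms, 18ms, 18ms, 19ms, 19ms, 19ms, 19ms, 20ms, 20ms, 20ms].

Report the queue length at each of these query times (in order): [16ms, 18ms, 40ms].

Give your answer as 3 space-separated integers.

Queue lengths at query times:
  query t=16ms: backlog = 1
  query t=18ms: backlog = 6
  query t=40ms: backlog = 0

Answer: 1 6 0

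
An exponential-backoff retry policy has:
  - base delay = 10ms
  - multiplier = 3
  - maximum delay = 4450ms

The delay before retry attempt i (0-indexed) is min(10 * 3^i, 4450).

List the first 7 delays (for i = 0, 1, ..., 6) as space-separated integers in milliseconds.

Answer: 10 30 90 270 810 2430 4450

Derivation:
Computing each delay:
  i=0: min(10*3^0, 4450) = 10
  i=1: min(10*3^1, 4450) = 30
  i=2: min(10*3^2, 4450) = 90
  i=3: min(10*3^3, 4450) = 270
  i=4: min(10*3^4, 4450) = 810
  i=5: min(10*3^5, 4450) = 2430
  i=6: min(10*3^6, 4450) = 4450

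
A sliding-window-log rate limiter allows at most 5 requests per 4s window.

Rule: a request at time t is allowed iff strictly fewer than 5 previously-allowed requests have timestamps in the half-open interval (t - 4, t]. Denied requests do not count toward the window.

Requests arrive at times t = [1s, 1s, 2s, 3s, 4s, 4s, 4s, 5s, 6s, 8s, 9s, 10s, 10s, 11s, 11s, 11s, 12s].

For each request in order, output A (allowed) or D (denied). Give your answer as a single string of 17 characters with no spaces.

Answer: AAAAADDAAAAAAADDA

Derivation:
Tracking allowed requests in the window:
  req#1 t=1s: ALLOW
  req#2 t=1s: ALLOW
  req#3 t=2s: ALLOW
  req#4 t=3s: ALLOW
  req#5 t=4s: ALLOW
  req#6 t=4s: DENY
  req#7 t=4s: DENY
  req#8 t=5s: ALLOW
  req#9 t=6s: ALLOW
  req#10 t=8s: ALLOW
  req#11 t=9s: ALLOW
  req#12 t=10s: ALLOW
  req#13 t=10s: ALLOW
  req#14 t=11s: ALLOW
  req#15 t=11s: DENY
  req#16 t=11s: DENY
  req#17 t=12s: ALLOW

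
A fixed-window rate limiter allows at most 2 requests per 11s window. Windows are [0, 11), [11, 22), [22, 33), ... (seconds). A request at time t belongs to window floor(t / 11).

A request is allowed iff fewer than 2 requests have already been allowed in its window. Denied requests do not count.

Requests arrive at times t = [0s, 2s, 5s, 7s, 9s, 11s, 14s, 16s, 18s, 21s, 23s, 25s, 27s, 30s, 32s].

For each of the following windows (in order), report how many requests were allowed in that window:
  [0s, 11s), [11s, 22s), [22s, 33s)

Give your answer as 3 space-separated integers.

Answer: 2 2 2

Derivation:
Processing requests:
  req#1 t=0s (window 0): ALLOW
  req#2 t=2s (window 0): ALLOW
  req#3 t=5s (window 0): DENY
  req#4 t=7s (window 0): DENY
  req#5 t=9s (window 0): DENY
  req#6 t=11s (window 1): ALLOW
  req#7 t=14s (window 1): ALLOW
  req#8 t=16s (window 1): DENY
  req#9 t=18s (window 1): DENY
  req#10 t=21s (window 1): DENY
  req#11 t=23s (window 2): ALLOW
  req#12 t=25s (window 2): ALLOW
  req#13 t=27s (window 2): DENY
  req#14 t=30s (window 2): DENY
  req#15 t=32s (window 2): DENY

Allowed counts by window: 2 2 2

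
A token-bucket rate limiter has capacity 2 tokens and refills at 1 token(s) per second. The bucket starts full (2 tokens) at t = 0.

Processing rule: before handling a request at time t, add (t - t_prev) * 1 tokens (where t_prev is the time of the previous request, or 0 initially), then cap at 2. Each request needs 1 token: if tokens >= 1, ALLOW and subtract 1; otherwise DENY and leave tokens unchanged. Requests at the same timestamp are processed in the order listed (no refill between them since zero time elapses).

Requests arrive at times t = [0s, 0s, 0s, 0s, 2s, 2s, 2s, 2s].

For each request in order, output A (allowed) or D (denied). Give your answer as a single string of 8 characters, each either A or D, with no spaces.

Answer: AADDAADD

Derivation:
Simulating step by step:
  req#1 t=0s: ALLOW
  req#2 t=0s: ALLOW
  req#3 t=0s: DENY
  req#4 t=0s: DENY
  req#5 t=2s: ALLOW
  req#6 t=2s: ALLOW
  req#7 t=2s: DENY
  req#8 t=2s: DENY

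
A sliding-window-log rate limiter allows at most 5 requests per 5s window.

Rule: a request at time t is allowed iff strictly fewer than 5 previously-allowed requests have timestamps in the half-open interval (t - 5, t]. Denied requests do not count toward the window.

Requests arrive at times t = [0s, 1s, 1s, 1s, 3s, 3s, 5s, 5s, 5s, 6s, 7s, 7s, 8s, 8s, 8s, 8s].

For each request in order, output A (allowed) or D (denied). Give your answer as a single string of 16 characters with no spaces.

Tracking allowed requests in the window:
  req#1 t=0s: ALLOW
  req#2 t=1s: ALLOW
  req#3 t=1s: ALLOW
  req#4 t=1s: ALLOW
  req#5 t=3s: ALLOW
  req#6 t=3s: DENY
  req#7 t=5s: ALLOW
  req#8 t=5s: DENY
  req#9 t=5s: DENY
  req#10 t=6s: ALLOW
  req#11 t=7s: ALLOW
  req#12 t=7s: ALLOW
  req#13 t=8s: ALLOW
  req#14 t=8s: DENY
  req#15 t=8s: DENY
  req#16 t=8s: DENY

Answer: AAAAADADDAAAADDD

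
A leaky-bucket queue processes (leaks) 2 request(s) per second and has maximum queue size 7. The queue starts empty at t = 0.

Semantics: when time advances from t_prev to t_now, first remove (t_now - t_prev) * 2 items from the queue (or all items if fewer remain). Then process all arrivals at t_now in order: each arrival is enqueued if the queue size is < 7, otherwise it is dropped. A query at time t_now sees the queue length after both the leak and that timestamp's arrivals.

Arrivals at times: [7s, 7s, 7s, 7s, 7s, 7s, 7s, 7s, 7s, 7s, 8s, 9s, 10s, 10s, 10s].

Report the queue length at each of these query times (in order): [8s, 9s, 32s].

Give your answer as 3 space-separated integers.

Queue lengths at query times:
  query t=8s: backlog = 6
  query t=9s: backlog = 5
  query t=32s: backlog = 0

Answer: 6 5 0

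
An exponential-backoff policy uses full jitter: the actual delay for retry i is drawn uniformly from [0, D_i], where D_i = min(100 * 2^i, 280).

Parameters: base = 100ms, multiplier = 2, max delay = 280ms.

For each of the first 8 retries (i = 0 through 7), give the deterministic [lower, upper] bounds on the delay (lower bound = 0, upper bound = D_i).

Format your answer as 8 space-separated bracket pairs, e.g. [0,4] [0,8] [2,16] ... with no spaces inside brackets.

Answer: [0,100] [0,200] [0,280] [0,280] [0,280] [0,280] [0,280] [0,280]

Derivation:
Computing bounds per retry:
  i=0: D_i=min(100*2^0,280)=100, bounds=[0,100]
  i=1: D_i=min(100*2^1,280)=200, bounds=[0,200]
  i=2: D_i=min(100*2^2,280)=280, bounds=[0,280]
  i=3: D_i=min(100*2^3,280)=280, bounds=[0,280]
  i=4: D_i=min(100*2^4,280)=280, bounds=[0,280]
  i=5: D_i=min(100*2^5,280)=280, bounds=[0,280]
  i=6: D_i=min(100*2^6,280)=280, bounds=[0,280]
  i=7: D_i=min(100*2^7,280)=280, bounds=[0,280]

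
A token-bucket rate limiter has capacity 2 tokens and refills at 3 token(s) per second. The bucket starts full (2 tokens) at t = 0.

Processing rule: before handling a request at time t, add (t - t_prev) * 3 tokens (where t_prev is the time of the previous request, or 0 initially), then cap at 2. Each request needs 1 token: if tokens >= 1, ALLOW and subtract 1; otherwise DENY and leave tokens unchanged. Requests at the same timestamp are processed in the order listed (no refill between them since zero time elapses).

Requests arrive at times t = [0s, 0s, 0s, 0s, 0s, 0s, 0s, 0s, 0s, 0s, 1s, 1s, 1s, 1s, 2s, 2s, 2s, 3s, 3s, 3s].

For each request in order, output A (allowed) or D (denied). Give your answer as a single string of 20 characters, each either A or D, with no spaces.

Simulating step by step:
  req#1 t=0s: ALLOW
  req#2 t=0s: ALLOW
  req#3 t=0s: DENY
  req#4 t=0s: DENY
  req#5 t=0s: DENY
  req#6 t=0s: DENY
  req#7 t=0s: DENY
  req#8 t=0s: DENY
  req#9 t=0s: DENY
  req#10 t=0s: DENY
  req#11 t=1s: ALLOW
  req#12 t=1s: ALLOW
  req#13 t=1s: DENY
  req#14 t=1s: DENY
  req#15 t=2s: ALLOW
  req#16 t=2s: ALLOW
  req#17 t=2s: DENY
  req#18 t=3s: ALLOW
  req#19 t=3s: ALLOW
  req#20 t=3s: DENY

Answer: AADDDDDDDDAADDAADAAD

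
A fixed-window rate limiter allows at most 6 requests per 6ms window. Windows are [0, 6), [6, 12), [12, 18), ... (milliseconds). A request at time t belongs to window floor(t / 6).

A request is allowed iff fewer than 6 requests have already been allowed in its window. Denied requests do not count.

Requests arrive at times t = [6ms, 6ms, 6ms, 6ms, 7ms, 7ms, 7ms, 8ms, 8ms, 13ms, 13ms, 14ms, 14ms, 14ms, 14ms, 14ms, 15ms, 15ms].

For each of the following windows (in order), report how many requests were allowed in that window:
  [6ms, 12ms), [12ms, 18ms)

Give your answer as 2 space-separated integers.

Processing requests:
  req#1 t=6ms (window 1): ALLOW
  req#2 t=6ms (window 1): ALLOW
  req#3 t=6ms (window 1): ALLOW
  req#4 t=6ms (window 1): ALLOW
  req#5 t=7ms (window 1): ALLOW
  req#6 t=7ms (window 1): ALLOW
  req#7 t=7ms (window 1): DENY
  req#8 t=8ms (window 1): DENY
  req#9 t=8ms (window 1): DENY
  req#10 t=13ms (window 2): ALLOW
  req#11 t=13ms (window 2): ALLOW
  req#12 t=14ms (window 2): ALLOW
  req#13 t=14ms (window 2): ALLOW
  req#14 t=14ms (window 2): ALLOW
  req#15 t=14ms (window 2): ALLOW
  req#16 t=14ms (window 2): DENY
  req#17 t=15ms (window 2): DENY
  req#18 t=15ms (window 2): DENY

Allowed counts by window: 6 6

Answer: 6 6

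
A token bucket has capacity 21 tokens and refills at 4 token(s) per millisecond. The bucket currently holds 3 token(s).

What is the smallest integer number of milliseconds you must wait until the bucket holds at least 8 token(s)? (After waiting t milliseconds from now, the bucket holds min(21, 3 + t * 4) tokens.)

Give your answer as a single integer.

Need 3 + t * 4 >= 8, so t >= 5/4.
Smallest integer t = ceil(5/4) = 2.

Answer: 2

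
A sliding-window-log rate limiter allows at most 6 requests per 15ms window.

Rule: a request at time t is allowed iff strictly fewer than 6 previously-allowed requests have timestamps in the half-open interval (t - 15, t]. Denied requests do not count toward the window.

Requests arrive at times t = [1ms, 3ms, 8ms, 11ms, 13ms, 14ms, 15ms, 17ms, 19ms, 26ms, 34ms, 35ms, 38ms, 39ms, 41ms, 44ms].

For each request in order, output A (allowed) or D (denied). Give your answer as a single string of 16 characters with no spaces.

Tracking allowed requests in the window:
  req#1 t=1ms: ALLOW
  req#2 t=3ms: ALLOW
  req#3 t=8ms: ALLOW
  req#4 t=11ms: ALLOW
  req#5 t=13ms: ALLOW
  req#6 t=14ms: ALLOW
  req#7 t=15ms: DENY
  req#8 t=17ms: ALLOW
  req#9 t=19ms: ALLOW
  req#10 t=26ms: ALLOW
  req#11 t=34ms: ALLOW
  req#12 t=35ms: ALLOW
  req#13 t=38ms: ALLOW
  req#14 t=39ms: ALLOW
  req#15 t=41ms: ALLOW
  req#16 t=44ms: ALLOW

Answer: AAAAAADAAAAAAAAA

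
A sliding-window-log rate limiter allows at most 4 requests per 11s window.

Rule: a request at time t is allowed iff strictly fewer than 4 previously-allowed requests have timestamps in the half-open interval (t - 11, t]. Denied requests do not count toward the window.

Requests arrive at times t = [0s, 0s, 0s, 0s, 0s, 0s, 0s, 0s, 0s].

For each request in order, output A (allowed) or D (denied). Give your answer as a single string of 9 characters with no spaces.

Answer: AAAADDDDD

Derivation:
Tracking allowed requests in the window:
  req#1 t=0s: ALLOW
  req#2 t=0s: ALLOW
  req#3 t=0s: ALLOW
  req#4 t=0s: ALLOW
  req#5 t=0s: DENY
  req#6 t=0s: DENY
  req#7 t=0s: DENY
  req#8 t=0s: DENY
  req#9 t=0s: DENY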